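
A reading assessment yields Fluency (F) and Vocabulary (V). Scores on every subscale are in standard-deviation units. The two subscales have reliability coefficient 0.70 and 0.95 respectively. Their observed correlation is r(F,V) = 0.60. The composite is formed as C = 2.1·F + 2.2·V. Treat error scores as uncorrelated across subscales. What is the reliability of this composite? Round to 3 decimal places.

Var(C) = 2.1² + 2.2² + 2·[4.62·0.60] = 9.25 + 5.544 = 14.794.
With uncorrelated errors the cross-covariances are all true-score covariance, so they carry over unchanged; only the diagonal terms shrink to ρᵢσᵢ².
True-score variance = [2.1²·0.70 + 2.2²·0.95] + 5.544 = 7.685 + 5.544 = 13.229.
Reliability = 13.229 / 14.794 = 0.894.

0.894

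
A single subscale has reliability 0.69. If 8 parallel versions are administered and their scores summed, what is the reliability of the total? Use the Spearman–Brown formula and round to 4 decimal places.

0.9468

ρ_k = kρ / (1 + (k−1)ρ) = 8·0.69 / (1 + 7·0.69) = 5.520 / 5.830 = 0.9468.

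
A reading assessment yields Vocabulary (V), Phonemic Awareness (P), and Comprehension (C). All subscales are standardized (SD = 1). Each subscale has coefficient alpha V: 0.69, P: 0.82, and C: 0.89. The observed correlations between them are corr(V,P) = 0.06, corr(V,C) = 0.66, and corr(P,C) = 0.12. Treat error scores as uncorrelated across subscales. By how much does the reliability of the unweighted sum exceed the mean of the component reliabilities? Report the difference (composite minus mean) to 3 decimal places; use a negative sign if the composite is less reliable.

0.072

Var(sum) = 3 + 1.68 = 4.68; true-score variance = 2.4 + 1.68 = 4.08; composite reliability = 0.8718.
Mean component reliability = 0.8000.
Difference = 0.8718 − 0.8000 = 0.072.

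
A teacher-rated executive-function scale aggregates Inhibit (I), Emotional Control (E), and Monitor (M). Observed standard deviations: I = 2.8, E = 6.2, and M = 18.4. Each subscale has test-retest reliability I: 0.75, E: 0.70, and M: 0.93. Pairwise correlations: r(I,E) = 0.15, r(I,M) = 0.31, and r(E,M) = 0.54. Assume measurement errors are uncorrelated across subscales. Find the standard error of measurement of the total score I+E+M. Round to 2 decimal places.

6.10

Var(total) = 384.84 + 160.357 = 545.197.
True-score variance = 347.649 + 160.357 = 508.006, so reliability = 0.9318.
Error variance = 545.197 − 508.006 = 37.1912; SEM = √37.1912 = 6.10.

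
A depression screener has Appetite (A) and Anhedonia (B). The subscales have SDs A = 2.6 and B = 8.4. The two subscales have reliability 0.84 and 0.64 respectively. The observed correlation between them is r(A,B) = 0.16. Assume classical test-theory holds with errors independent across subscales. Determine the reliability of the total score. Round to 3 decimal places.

0.686

Var(A+B) = 2.6² + 8.4² + 2·[2.6·8.4·0.16] = 77.32 + 6.9888 = 84.3088.
Under uncorrelated errors the observed covariances equal the true-score covariances, so only the own-variance terms attenuate.
True-score variance = [2.6²·0.84 + 8.4²·0.64] + 6.9888 = 50.8368 + 6.9888 = 57.8256.
Reliability = 57.8256 / 84.3088 = 0.686.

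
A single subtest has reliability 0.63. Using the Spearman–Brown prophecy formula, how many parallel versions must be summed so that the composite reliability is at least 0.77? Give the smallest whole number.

2

k ≥ ρ*(1−ρ₁)/(ρ₁(1−ρ*)) = 0.77·0.37 / (0.63·0.23) = 1.966.
Smallest integer k = 2.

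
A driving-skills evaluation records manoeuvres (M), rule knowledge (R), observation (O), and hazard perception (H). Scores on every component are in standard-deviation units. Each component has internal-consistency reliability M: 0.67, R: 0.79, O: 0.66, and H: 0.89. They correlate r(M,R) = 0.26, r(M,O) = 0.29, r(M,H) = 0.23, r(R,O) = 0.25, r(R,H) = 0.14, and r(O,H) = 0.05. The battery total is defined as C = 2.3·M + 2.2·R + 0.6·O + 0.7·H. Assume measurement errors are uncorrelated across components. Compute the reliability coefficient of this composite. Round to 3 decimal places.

Var(C) = 2.3² + 2.2² + 0.6² + 0.7² + 2·[5.06·0.26 + 1.38·0.29 + 1.61·0.23 + 1.32·0.25 + 1.54·0.14 + 0.42·0.05] = 10.98 + 5.3054 = 16.2854.
Under uncorrelated errors the observed covariances equal the true-score covariances, so only the own-variance terms attenuate.
True-score variance = [2.3²·0.67 + 2.2²·0.79 + 0.6²·0.66 + 0.7²·0.89] + 5.3054 = 8.0416 + 5.3054 = 13.347.
Reliability = 13.347 / 16.2854 = 0.820.

0.820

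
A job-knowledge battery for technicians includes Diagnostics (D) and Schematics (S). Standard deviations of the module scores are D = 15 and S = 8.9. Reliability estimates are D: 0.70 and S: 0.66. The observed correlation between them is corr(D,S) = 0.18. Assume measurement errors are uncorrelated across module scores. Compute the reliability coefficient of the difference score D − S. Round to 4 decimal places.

0.6313

Var(D−S) = 15² + 8.9² − 2·15·8.9·0.18 = 304.21 − 48.06 = 256.15.
Because errors are independent across components, Cov(Tᵢ,Tⱼ) = Cov(Xᵢ,Xⱼ); the off-diagonal part of the true-score variance is the same as above.
True-score variance = [15²·0.70 + 8.9²·0.66] − 48.06 = 209.779 − 48.06 = 161.719.
Reliability = 161.719 / 256.15 = 0.6313.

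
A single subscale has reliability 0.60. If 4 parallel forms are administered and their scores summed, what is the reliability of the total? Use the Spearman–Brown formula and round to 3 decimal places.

ρ_k = kρ / (1 + (k−1)ρ) = 4·0.60 / (1 + 3·0.60) = 2.400 / 2.800 = 0.857.

0.857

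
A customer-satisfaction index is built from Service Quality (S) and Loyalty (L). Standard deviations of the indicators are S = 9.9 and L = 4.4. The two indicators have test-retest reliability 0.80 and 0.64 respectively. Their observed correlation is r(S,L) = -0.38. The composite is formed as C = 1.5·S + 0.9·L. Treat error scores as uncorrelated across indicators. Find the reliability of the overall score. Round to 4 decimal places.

0.7402

Var(C) = 1.5²·9.9² + 0.9²·4.4² + 2·[1.35·9.9·4.4·(-0.38)] = 236.204 − 44.6926 = 191.512.
Under uncorrelated errors the observed covariances equal the true-score covariances, so only the own-variance terms attenuate.
True-score variance = [1.5²·9.9²·0.80 + 0.9²·4.4²·0.64] − 44.6926 = 186.454 − 44.6926 = 141.762.
Reliability = 141.762 / 191.512 = 0.7402.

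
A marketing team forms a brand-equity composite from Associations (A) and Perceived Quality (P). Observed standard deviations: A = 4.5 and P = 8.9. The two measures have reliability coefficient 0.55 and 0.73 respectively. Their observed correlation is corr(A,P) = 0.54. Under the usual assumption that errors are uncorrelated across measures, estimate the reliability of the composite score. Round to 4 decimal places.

Var(A+P) = 4.5² + 8.9² + 2·[4.5·8.9·0.54] = 99.46 + 43.254 = 142.714.
With uncorrelated errors the cross-covariances are all true-score covariance, so they carry over unchanged; only the diagonal terms shrink to ρᵢσᵢ².
True-score variance = [4.5²·0.55 + 8.9²·0.73] + 43.254 = 68.9608 + 43.254 = 112.215.
Reliability = 112.215 / 142.714 = 0.7863.

0.7863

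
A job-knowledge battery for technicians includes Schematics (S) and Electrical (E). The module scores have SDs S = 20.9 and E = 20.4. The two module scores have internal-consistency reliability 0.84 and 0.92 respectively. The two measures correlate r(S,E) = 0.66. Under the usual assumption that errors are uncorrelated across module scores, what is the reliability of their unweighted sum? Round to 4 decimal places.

Var(S+E) = 20.9² + 20.4² + 2·[20.9·20.4·0.66] = 852.97 + 562.795 = 1415.77.
Under uncorrelated errors the observed covariances equal the true-score covariances, so only the own-variance terms attenuate.
True-score variance = [20.9²·0.84 + 20.4²·0.92] + 562.795 = 749.788 + 562.795 = 1312.58.
Reliability = 1312.58 / 1415.77 = 0.9271.

0.9271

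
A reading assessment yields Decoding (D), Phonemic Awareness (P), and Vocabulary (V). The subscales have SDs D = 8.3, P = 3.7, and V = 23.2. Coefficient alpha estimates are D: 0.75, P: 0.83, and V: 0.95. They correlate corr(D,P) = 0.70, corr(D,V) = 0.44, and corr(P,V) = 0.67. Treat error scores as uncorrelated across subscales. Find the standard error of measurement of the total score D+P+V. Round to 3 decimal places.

Var(total) = 620.82 + 327.472 = 948.292.
True-score variance = 574.358 + 327.472 = 901.831, so reliability = 0.9510.
Error variance = 948.292 − 901.831 = 46.4618; SEM = √46.4618 = 6.816.

6.816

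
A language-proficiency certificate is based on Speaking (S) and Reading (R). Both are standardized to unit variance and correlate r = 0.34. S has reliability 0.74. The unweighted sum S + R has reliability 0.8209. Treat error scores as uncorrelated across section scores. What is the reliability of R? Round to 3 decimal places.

0.780

Var(S+R) = 2 + 2·0.34 = 2.680.
True-score variance = ρ_S + ρ_R + 2·0.34, so 0.8209 = (0.74 + ρ_R + 0.68) / 2.680.
ρ_R = 0.8209·2.680 − 0.74 − 0.68 = 0.780.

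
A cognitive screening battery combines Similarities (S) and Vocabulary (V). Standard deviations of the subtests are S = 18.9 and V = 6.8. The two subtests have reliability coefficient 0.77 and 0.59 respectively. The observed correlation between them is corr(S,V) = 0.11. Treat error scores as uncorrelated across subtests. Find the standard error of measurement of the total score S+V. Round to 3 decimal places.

10.056

Var(total) = 403.45 + 28.2744 = 431.724.
True-score variance = 302.333 + 28.2744 = 330.608, so reliability = 0.7658.
Error variance = 431.724 − 330.608 = 101.117; SEM = √101.117 = 10.056.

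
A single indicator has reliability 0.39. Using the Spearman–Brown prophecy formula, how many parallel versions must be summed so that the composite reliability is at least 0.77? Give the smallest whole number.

k ≥ ρ*(1−ρ₁)/(ρ₁(1−ρ*)) = 0.77·0.61 / (0.39·0.23) = 5.236.
Smallest integer k = 6.

6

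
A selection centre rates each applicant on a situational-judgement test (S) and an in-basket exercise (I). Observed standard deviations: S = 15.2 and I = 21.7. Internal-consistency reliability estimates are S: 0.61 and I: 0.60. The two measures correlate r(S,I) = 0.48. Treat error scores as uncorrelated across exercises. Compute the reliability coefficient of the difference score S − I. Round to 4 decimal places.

0.2773

Var(S−I) = 15.2² + 21.7² − 2·15.2·21.7·0.48 = 701.93 − 316.646 = 385.284.
With uncorrelated errors the cross-covariances are all true-score covariance, so they carry over unchanged; only the diagonal terms shrink to ρᵢσᵢ².
True-score variance = [15.2²·0.61 + 21.7²·0.60] − 316.646 = 423.468 − 316.646 = 106.822.
Reliability = 106.822 / 385.284 = 0.2773.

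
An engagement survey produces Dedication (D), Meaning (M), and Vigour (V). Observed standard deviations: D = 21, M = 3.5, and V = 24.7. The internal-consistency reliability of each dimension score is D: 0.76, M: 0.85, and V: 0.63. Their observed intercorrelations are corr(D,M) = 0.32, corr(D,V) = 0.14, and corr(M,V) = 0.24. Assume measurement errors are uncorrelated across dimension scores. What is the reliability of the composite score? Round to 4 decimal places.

Var(D+M+V) = 21² + 3.5² + 24.7² + 2·[21·3.5·0.32 + 21·24.7·0.14 + 3.5·24.7·0.24] = 1063.34 + 233.772 = 1297.11.
With uncorrelated errors the cross-covariances are all true-score covariance, so they carry over unchanged; only the diagonal terms shrink to ρᵢσᵢ².
True-score variance = [21²·0.76 + 3.5²·0.85 + 24.7²·0.63] + 233.772 = 729.929 + 233.772 = 963.701.
Reliability = 963.701 / 1297.11 = 0.7430.

0.7430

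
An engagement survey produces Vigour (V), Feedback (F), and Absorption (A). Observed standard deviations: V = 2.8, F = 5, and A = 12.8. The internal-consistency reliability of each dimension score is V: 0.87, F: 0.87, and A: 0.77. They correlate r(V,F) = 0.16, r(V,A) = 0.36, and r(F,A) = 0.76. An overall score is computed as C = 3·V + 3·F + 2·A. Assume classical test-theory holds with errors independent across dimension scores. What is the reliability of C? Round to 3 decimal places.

Var(C) = 3²·2.8² + 3²·5² + 2²·12.8² + 2·[9·2.8·5·0.16 + 6·2.8·12.8·0.36 + 6·5·12.8·0.76] = 950.92 + 778.829 = 1729.75.
Under uncorrelated errors the observed covariances equal the true-score covariances, so only the own-variance terms attenuate.
True-score variance = [3²·2.8²·0.87 + 3²·5²·0.87 + 2²·12.8²·0.77] + 778.829 = 761.764 + 778.829 = 1540.59.
Reliability = 1540.59 / 1729.75 = 0.891.

0.891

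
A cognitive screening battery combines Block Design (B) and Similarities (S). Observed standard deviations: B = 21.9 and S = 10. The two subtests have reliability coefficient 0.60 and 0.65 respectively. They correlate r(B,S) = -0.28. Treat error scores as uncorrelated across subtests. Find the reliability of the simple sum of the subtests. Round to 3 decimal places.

0.504

Var(B+S) = 21.9² + 10² + 2·[21.9·10·(-0.28)] = 579.61 − 122.64 = 456.97.
Because errors are independent across components, Cov(Tᵢ,Tⱼ) = Cov(Xᵢ,Xⱼ); the off-diagonal part of the true-score variance is the same as above.
True-score variance = [21.9²·0.60 + 10²·0.65] − 122.64 = 352.766 − 122.64 = 230.126.
Reliability = 230.126 / 456.97 = 0.504.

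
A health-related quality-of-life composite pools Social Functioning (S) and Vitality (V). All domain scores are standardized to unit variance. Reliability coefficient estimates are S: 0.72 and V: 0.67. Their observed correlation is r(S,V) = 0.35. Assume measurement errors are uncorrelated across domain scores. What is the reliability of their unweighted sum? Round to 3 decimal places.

0.774

Var(S+V) = 2 + 2·[0.35] = 2 + 0.7 = 2.7.
Because errors are independent across components, Cov(Tᵢ,Tⱼ) = Cov(Xᵢ,Xⱼ); the off-diagonal part of the true-score variance is the same as above.
True-score variance = [0.72 + 0.67] + 0.7 = 1.39 + 0.7 = 2.09.
Reliability = 2.09 / 2.7 = 0.774.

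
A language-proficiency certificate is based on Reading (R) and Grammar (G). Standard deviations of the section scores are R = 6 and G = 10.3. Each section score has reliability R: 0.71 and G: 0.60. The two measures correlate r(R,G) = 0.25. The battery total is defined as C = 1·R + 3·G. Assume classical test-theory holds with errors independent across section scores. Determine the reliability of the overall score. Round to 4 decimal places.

Var(C) = 6² + 3²·10.3² + 2·[3·6·10.3·0.25] = 990.81 + 92.7 = 1083.51.
Under uncorrelated errors the observed covariances equal the true-score covariances, so only the own-variance terms attenuate.
True-score variance = [6²·0.71 + 3²·10.3²·0.60] + 92.7 = 598.446 + 92.7 = 691.146.
Reliability = 691.146 / 1083.51 = 0.6379.

0.6379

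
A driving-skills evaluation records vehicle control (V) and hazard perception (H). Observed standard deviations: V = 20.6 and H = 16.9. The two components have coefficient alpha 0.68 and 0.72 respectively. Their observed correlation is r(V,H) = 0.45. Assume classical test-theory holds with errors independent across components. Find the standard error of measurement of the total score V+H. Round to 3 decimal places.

Var(total) = 709.97 + 313.326 = 1023.3.
True-score variance = 494.204 + 313.326 = 807.53, so reliability = 0.7891.
Error variance = 1023.3 − 807.53 = 215.766; SEM = √215.766 = 14.689.

14.689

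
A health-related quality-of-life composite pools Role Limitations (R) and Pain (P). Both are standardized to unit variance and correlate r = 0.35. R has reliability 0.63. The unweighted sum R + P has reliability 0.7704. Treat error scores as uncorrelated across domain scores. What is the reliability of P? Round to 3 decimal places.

Var(R+P) = 2 + 2·0.35 = 2.700.
True-score variance = ρ_R + ρ_P + 2·0.35, so 0.7704 = (0.63 + ρ_P + 0.70) / 2.700.
ρ_P = 0.7704·2.700 − 0.63 − 0.70 = 0.750.

0.750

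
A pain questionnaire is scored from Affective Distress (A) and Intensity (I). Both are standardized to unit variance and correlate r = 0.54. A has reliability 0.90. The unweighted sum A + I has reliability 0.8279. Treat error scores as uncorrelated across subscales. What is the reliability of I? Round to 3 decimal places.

0.570

Var(A+I) = 2 + 2·0.54 = 3.080.
True-score variance = ρ_A + ρ_I + 2·0.54, so 0.8279 = (0.90 + ρ_I + 1.08) / 3.080.
ρ_I = 0.8279·3.080 − 0.90 − 1.08 = 0.570.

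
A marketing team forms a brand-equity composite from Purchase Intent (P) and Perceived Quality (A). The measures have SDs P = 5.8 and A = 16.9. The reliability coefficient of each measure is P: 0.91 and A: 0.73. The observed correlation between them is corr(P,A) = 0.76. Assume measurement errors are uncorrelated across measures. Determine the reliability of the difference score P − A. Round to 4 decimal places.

0.5293

Var(P−A) = 5.8² + 16.9² − 2·5.8·16.9·0.76 = 319.25 − 148.99 = 170.26.
Because errors are independent across components, Cov(Tᵢ,Tⱼ) = Cov(Xᵢ,Xⱼ); the off-diagonal part of the true-score variance is the same as above.
True-score variance = [5.8²·0.91 + 16.9²·0.73] − 148.99 = 239.108 − 148.99 = 90.1173.
Reliability = 90.1173 / 170.26 = 0.5293.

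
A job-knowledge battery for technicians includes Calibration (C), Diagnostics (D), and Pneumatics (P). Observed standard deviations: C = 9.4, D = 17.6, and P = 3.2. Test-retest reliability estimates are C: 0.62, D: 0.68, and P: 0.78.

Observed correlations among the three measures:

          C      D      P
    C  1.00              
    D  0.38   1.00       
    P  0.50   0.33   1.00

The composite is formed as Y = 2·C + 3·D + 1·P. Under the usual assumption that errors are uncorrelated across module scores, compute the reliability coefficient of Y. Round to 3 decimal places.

0.748

Var(Y) = 2²·9.4² + 3²·17.6² + 3.2² + 2·[6·9.4·17.6·0.38 + 2·9.4·3.2·0.50 + 3·17.6·3.2·0.33] = 3151.52 + 926.08 = 4077.6.
Under uncorrelated errors the observed covariances equal the true-score covariances, so only the own-variance terms attenuate.
True-score variance = [2²·9.4²·0.62 + 3²·17.6²·0.68 + 3.2²·0.78] + 926.08 = 2122.85 + 926.08 = 3048.93.
Reliability = 3048.93 / 4077.6 = 0.748.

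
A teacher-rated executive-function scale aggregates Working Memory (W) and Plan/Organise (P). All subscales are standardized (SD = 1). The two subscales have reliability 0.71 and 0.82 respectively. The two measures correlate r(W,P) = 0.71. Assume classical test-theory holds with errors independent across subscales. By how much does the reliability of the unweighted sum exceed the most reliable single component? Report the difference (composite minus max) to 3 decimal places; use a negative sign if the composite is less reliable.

0.043

Var(sum) = 2 + 1.42 = 3.42; true-score variance = 1.53 + 1.42 = 2.95; composite reliability = 0.8626.
Max component reliability = 0.8200.
Difference = 0.8626 − 0.8200 = 0.043.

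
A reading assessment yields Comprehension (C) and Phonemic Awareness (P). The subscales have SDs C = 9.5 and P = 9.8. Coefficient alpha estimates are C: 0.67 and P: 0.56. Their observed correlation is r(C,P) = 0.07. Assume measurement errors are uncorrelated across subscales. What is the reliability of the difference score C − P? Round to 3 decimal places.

0.584

Var(C−P) = 9.5² + 9.8² − 2·9.5·9.8·0.07 = 186.29 − 13.034 = 173.256.
With uncorrelated errors the cross-covariances are all true-score covariance, so they carry over unchanged; only the diagonal terms shrink to ρᵢσᵢ².
True-score variance = [9.5²·0.67 + 9.8²·0.56] − 13.034 = 114.25 − 13.034 = 101.216.
Reliability = 101.216 / 173.256 = 0.584.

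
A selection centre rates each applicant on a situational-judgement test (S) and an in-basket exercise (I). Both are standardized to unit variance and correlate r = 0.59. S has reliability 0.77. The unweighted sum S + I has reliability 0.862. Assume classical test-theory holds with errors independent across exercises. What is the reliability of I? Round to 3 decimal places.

Var(S+I) = 2 + 2·0.59 = 3.180.
True-score variance = ρ_S + ρ_I + 2·0.59, so 0.862 = (0.77 + ρ_I + 1.18) / 3.180.
ρ_I = 0.862·3.180 − 0.77 − 1.18 = 0.791.

0.791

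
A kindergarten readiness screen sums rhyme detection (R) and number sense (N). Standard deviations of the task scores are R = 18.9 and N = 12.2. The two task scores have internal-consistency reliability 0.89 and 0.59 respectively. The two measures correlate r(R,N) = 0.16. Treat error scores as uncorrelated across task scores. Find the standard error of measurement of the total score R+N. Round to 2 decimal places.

Var(total) = 506.05 + 73.7856 = 579.836.
True-score variance = 405.732 + 73.7856 = 479.518, so reliability = 0.8270.
Error variance = 579.836 − 479.518 = 100.317; SEM = √100.317 = 10.02.

10.02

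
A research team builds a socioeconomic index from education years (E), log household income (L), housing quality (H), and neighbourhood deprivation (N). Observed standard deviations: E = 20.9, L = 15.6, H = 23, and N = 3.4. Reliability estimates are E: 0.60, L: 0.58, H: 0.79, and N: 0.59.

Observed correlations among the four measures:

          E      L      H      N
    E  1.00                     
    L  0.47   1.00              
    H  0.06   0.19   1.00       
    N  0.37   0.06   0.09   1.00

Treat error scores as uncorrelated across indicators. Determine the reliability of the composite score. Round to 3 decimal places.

0.781

Var(E+L+H+N) = 20.9² + 15.6² + 23² + 3.4² + 2·[20.9·15.6·0.47 + 20.9·23·0.06 + 20.9·3.4·0.37 + 15.6·23·0.19 + 15.6·3.4·0.06 + 23·3.4·0.09] = 1220.73 + 573.531 = 1794.26.
With uncorrelated errors the cross-covariances are all true-score covariance, so they carry over unchanged; only the diagonal terms shrink to ρᵢσᵢ².
True-score variance = [20.9²·0.60 + 15.6²·0.58 + 23²·0.79 + 3.4²·0.59] + 573.531 = 827.965 + 573.531 = 1401.5.
Reliability = 1401.5 / 1794.26 = 0.781.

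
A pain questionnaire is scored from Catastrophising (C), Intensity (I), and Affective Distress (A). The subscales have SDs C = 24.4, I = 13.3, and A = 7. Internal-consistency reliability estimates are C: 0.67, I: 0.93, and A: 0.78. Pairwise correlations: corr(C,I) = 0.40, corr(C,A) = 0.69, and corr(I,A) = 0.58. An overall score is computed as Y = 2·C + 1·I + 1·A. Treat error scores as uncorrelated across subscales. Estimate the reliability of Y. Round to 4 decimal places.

Var(Y) = 2²·24.4² + 13.3² + 7² + 2·[2·24.4·13.3·0.40 + 2·24.4·7·0.69 + 13.3·7·0.58] = 2607.33 + 1098.64 = 3705.97.
With uncorrelated errors the cross-covariances are all true-score covariance, so they carry over unchanged; only the diagonal terms shrink to ρᵢσᵢ².
True-score variance = [2²·24.4²·0.67 + 13.3²·0.93 + 7²·0.78] + 1098.64 = 1798.29 + 1098.64 = 2896.93.
Reliability = 2896.93 / 3705.97 = 0.7817.

0.7817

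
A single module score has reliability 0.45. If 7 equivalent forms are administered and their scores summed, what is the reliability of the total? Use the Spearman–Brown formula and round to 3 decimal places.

0.851

ρ_k = kρ / (1 + (k−1)ρ) = 7·0.45 / (1 + 6·0.45) = 3.150 / 3.700 = 0.851.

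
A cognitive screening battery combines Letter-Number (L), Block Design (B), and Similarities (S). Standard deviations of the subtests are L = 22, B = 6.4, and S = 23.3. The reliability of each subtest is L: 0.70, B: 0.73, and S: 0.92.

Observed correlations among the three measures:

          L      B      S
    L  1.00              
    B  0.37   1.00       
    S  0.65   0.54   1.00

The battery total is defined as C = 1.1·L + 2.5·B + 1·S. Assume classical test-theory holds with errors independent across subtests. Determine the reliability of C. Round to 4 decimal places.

0.8973

Var(C) = 1.1²·22² + 2.5²·6.4² + 23.3² + 2·[2.75·22·6.4·0.37 + 1.1·22·23.3·0.65 + 2.5·6.4·23.3·0.54] = 1384.53 + 1422.17 = 2806.7.
With uncorrelated errors the cross-covariances are all true-score covariance, so they carry over unchanged; only the diagonal terms shrink to ρᵢσᵢ².
True-score variance = [1.1²·22²·0.70 + 2.5²·6.4²·0.73 + 23.3²·0.92] + 1422.17 = 1096.29 + 1422.17 = 2518.46.
Reliability = 2518.46 / 2806.7 = 0.8973.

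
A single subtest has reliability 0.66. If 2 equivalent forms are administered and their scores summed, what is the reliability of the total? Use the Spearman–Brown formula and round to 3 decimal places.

0.795

ρ_k = kρ / (1 + (k−1)ρ) = 2·0.66 / (1 + 1·0.66) = 1.320 / 1.660 = 0.795.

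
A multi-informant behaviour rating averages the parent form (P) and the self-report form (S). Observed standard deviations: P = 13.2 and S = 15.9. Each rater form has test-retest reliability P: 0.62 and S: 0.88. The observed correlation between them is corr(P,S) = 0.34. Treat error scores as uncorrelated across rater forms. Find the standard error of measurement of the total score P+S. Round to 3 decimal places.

Var(total) = 427.05 + 142.718 = 569.768.
True-score variance = 330.502 + 142.718 = 473.22, so reliability = 0.8305.
Error variance = 569.768 − 473.22 = 96.5484; SEM = √96.5484 = 9.826.

9.826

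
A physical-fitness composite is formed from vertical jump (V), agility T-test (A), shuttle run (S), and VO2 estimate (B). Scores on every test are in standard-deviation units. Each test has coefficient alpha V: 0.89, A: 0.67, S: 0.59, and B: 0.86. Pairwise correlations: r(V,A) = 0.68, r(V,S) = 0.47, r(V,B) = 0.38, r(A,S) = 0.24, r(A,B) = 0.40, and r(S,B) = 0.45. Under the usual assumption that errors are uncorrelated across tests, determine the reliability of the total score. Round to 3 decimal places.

Var(V+A+S+B) = 4 + 2·[0.68 + 0.47 + 0.38 + 0.24 + 0.40 + 0.45] = 4 + 5.24 = 9.24.
Because errors are independent across components, Cov(Tᵢ,Tⱼ) = Cov(Xᵢ,Xⱼ); the off-diagonal part of the true-score variance is the same as above.
True-score variance = [0.89 + 0.67 + 0.59 + 0.86] + 5.24 = 3.01 + 5.24 = 8.25.
Reliability = 8.25 / 9.24 = 0.893.

0.893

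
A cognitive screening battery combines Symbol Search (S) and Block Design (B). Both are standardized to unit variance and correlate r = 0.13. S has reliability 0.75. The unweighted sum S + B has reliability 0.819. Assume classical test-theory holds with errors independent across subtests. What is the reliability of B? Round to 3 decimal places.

Var(S+B) = 2 + 2·0.13 = 2.260.
True-score variance = ρ_S + ρ_B + 2·0.13, so 0.819 = (0.75 + ρ_B + 0.26) / 2.260.
ρ_B = 0.819·2.260 − 0.75 − 0.26 = 0.841.

0.841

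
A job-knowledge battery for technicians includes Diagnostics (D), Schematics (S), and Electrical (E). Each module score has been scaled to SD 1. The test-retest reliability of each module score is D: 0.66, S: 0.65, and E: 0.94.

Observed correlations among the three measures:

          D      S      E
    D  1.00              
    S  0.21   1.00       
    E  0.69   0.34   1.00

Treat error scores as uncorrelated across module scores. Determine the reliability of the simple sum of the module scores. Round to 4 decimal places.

0.8631

Var(D+S+E) = 3 + 2·[0.21 + 0.69 + 0.34] = 3 + 2.48 = 5.48.
Because errors are independent across components, Cov(Tᵢ,Tⱼ) = Cov(Xᵢ,Xⱼ); the off-diagonal part of the true-score variance is the same as above.
True-score variance = [0.66 + 0.65 + 0.94] + 2.48 = 2.25 + 2.48 = 4.73.
Reliability = 4.73 / 5.48 = 0.8631.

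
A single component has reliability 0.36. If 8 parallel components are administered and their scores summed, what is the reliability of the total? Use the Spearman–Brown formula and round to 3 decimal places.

ρ_k = kρ / (1 + (k−1)ρ) = 8·0.36 / (1 + 7·0.36) = 2.880 / 3.520 = 0.818.

0.818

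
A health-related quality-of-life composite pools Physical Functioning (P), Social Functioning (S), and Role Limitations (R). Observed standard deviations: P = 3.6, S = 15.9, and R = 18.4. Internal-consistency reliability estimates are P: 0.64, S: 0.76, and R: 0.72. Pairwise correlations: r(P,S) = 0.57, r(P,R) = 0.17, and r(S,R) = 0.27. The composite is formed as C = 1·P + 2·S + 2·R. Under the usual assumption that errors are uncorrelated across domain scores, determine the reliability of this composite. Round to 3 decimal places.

Var(C) = 3.6² + 2²·15.9² + 2²·18.4² + 2·[2·3.6·15.9·0.57 + 2·3.6·18.4·0.17 + 4·15.9·18.4·0.27] = 2378.44 + 807.48 = 3185.92.
Because errors are independent across components, Cov(Tᵢ,Tⱼ) = Cov(Xᵢ,Xⱼ); the off-diagonal part of the true-score variance is the same as above.
True-score variance = [3.6²·0.64 + 2²·15.9²·0.76 + 2²·18.4²·0.72] + 807.48 = 1751.89 + 807.48 = 2559.37.
Reliability = 2559.37 / 3185.92 = 0.803.

0.803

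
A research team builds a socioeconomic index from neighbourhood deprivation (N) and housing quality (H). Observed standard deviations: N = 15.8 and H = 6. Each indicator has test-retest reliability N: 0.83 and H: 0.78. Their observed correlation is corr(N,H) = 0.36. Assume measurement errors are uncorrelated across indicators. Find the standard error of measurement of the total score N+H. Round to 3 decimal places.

7.096

Var(total) = 285.64 + 68.256 = 353.896.
True-score variance = 235.281 + 68.256 = 303.537, so reliability = 0.8577.
Error variance = 353.896 − 303.537 = 50.3588; SEM = √50.3588 = 7.096.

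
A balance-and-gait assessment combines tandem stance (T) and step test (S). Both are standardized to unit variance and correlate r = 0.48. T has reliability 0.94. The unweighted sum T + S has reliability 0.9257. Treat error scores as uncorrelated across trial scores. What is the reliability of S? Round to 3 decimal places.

0.840

Var(T+S) = 2 + 2·0.48 = 2.960.
True-score variance = ρ_T + ρ_S + 2·0.48, so 0.9257 = (0.94 + ρ_S + 0.96) / 2.960.
ρ_S = 0.9257·2.960 − 0.94 − 0.96 = 0.840.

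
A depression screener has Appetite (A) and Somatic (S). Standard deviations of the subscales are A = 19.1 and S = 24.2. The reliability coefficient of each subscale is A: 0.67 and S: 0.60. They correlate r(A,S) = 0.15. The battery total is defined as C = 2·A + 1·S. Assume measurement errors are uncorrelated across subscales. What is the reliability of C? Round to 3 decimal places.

Var(C) = 2²·19.1² + 24.2² + 2·[2·19.1·24.2·0.15] = 2044.88 + 277.332 = 2322.21.
With uncorrelated errors the cross-covariances are all true-score covariance, so they carry over unchanged; only the diagonal terms shrink to ρᵢσᵢ².
True-score variance = [2²·19.1²·0.67 + 24.2²·0.60] + 277.332 = 1329.07 + 277.332 = 1606.41.
Reliability = 1606.41 / 2322.21 = 0.692.

0.692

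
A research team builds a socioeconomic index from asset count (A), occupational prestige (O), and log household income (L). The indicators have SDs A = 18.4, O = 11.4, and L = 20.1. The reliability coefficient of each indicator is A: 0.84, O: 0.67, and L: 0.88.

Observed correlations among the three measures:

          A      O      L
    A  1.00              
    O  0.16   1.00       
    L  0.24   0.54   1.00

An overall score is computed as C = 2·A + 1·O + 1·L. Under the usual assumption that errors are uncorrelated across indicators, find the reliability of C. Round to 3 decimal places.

Var(C) = 2²·18.4² + 11.4² + 20.1² + 2·[2·18.4·11.4·0.16 + 2·18.4·20.1·0.24 + 11.4·20.1·0.54] = 1888.21 + 736.764 = 2624.97.
Because errors are independent across components, Cov(Tᵢ,Tⱼ) = Cov(Xᵢ,Xⱼ); the off-diagonal part of the true-score variance is the same as above.
True-score variance = [2²·18.4²·0.84 + 11.4²·0.67 + 20.1²·0.88] + 736.764 = 1580.16 + 736.764 = 2316.93.
Reliability = 2316.93 / 2624.97 = 0.883.

0.883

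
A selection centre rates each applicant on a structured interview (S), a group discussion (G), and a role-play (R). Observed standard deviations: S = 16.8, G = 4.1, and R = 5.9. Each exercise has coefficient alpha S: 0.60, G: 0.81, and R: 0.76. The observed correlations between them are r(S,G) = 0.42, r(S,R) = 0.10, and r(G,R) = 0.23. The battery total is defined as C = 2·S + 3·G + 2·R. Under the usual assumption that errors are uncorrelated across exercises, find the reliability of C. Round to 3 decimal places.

Var(C) = 2²·16.8² + 3²·4.1² + 2²·5.9² + 2·[6·16.8·4.1·0.42 + 4·16.8·5.9·0.10 + 6·4.1·5.9·0.23] = 1419.49 + 493.216 = 1912.71.
Under uncorrelated errors the observed covariances equal the true-score covariances, so only the own-variance terms attenuate.
True-score variance = [2²·16.8²·0.60 + 3²·4.1²·0.81 + 2²·5.9²·0.76] + 493.216 = 905.743 + 493.216 = 1398.96.
Reliability = 1398.96 / 1912.71 = 0.731.

0.731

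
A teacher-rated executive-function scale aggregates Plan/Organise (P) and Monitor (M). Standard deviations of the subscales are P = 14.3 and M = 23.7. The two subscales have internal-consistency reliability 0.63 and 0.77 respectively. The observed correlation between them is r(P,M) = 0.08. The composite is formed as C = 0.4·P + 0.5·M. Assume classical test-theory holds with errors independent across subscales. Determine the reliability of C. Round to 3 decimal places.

Var(C) = 0.4²·14.3² + 0.5²·23.7² + 2·[0.2·14.3·23.7·0.08] = 173.141 + 10.8451 = 183.986.
Because errors are independent across components, Cov(Tᵢ,Tⱼ) = Cov(Xᵢ,Xⱼ); the off-diagonal part of the true-score variance is the same as above.
True-score variance = [0.4²·14.3²·0.63 + 0.5²·23.7²·0.77] + 10.8451 = 128.738 + 10.8451 = 139.583.
Reliability = 139.583 / 183.986 = 0.759.

0.759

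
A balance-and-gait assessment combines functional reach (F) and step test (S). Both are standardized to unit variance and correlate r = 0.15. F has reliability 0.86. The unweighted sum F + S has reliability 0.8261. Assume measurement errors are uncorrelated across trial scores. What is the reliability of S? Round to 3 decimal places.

0.740

Var(F+S) = 2 + 2·0.15 = 2.300.
True-score variance = ρ_F + ρ_S + 2·0.15, so 0.8261 = (0.86 + ρ_S + 0.30) / 2.300.
ρ_S = 0.8261·2.300 − 0.86 − 0.30 = 0.740.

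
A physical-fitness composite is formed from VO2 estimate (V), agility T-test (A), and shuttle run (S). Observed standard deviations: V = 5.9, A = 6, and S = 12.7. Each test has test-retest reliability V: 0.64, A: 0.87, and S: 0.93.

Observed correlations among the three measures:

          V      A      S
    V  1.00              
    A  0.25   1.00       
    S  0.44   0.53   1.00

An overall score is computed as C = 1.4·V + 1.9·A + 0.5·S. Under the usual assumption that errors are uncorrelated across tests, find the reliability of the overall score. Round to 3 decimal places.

Var(C) = 1.4²·5.9² + 1.9²·6² + 0.5²·12.7² + 2·[2.66·5.9·6·0.25 + 0.7·5.9·12.7·0.44 + 0.95·6·12.7·0.53] = 238.51 + 169.972 = 408.482.
With uncorrelated errors the cross-covariances are all true-score covariance, so they carry over unchanged; only the diagonal terms shrink to ρᵢσᵢ².
True-score variance = [1.4²·5.9²·0.64 + 1.9²·6²·0.87 + 0.5²·12.7²·0.93] + 169.972 = 194.231 + 169.972 = 364.203.
Reliability = 364.203 / 408.482 = 0.892.

0.892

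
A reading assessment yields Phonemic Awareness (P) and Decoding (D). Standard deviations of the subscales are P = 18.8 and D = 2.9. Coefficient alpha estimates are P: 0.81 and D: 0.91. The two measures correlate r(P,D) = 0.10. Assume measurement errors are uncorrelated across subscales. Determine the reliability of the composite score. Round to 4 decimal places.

0.8178

Var(P+D) = 18.8² + 2.9² + 2·[18.8·2.9·0.10] = 361.85 + 10.904 = 372.754.
With uncorrelated errors the cross-covariances are all true-score covariance, so they carry over unchanged; only the diagonal terms shrink to ρᵢσᵢ².
True-score variance = [18.8²·0.81 + 2.9²·0.91] + 10.904 = 293.94 + 10.904 = 304.844.
Reliability = 304.844 / 372.754 = 0.8178.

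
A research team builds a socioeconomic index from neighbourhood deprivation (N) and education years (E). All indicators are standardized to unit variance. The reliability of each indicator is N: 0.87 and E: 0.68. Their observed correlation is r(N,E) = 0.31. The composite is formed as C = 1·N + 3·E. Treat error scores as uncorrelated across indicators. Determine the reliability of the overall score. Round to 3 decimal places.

Var(C) = 1 + 3² + 2·[3·0.31] = 10 + 1.86 = 11.86.
With uncorrelated errors the cross-covariances are all true-score covariance, so they carry over unchanged; only the diagonal terms shrink to ρᵢσᵢ².
True-score variance = [0.87 + 3²·0.68] + 1.86 = 6.99 + 1.86 = 8.85.
Reliability = 8.85 / 11.86 = 0.746.

0.746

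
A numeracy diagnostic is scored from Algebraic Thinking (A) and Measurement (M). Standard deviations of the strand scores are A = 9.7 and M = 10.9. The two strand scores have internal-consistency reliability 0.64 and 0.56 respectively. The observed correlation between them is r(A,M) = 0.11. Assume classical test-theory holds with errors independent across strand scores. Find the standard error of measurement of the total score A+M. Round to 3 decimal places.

Var(total) = 212.9 + 23.2606 = 236.161.
True-score variance = 126.751 + 23.2606 = 150.012, so reliability = 0.6352.
Error variance = 236.161 − 150.012 = 86.1488; SEM = √86.1488 = 9.282.

9.282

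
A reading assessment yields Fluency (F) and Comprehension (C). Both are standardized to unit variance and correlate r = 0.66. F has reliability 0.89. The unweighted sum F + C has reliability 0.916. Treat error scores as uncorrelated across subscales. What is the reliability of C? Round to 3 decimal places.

Var(F+C) = 2 + 2·0.66 = 3.320.
True-score variance = ρ_F + ρ_C + 2·0.66, so 0.916 = (0.89 + ρ_C + 1.32) / 3.320.
ρ_C = 0.916·3.320 − 0.89 − 1.32 = 0.831.

0.831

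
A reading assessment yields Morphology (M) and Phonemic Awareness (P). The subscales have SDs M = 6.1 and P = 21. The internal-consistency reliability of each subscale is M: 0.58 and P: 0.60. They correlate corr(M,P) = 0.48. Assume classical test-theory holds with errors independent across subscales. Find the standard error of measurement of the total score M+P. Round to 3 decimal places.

13.857

Var(total) = 478.21 + 122.976 = 601.186.
True-score variance = 286.182 + 122.976 = 409.158, so reliability = 0.6806.
Error variance = 601.186 − 409.158 = 192.028; SEM = √192.028 = 13.857.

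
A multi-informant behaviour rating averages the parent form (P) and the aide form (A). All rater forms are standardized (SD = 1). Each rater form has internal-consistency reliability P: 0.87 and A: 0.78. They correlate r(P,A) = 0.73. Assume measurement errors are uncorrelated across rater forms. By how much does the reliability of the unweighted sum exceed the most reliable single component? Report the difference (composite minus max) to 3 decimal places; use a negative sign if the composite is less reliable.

0.029

Var(sum) = 2 + 1.46 = 3.46; true-score variance = 1.65 + 1.46 = 3.11; composite reliability = 0.8988.
Max component reliability = 0.8700.
Difference = 0.8988 − 0.8700 = 0.029.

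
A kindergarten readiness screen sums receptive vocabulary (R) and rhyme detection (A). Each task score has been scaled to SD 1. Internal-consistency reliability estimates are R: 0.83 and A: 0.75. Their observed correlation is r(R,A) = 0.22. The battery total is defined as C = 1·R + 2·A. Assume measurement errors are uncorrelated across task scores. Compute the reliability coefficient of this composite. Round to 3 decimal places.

Var(C) = 1 + 2² + 2·[2·0.22] = 5 + 0.88 = 5.88.
With uncorrelated errors the cross-covariances are all true-score covariance, so they carry over unchanged; only the diagonal terms shrink to ρᵢσᵢ².
True-score variance = [0.83 + 2²·0.75] + 0.88 = 3.83 + 0.88 = 4.71.
Reliability = 4.71 / 5.88 = 0.801.

0.801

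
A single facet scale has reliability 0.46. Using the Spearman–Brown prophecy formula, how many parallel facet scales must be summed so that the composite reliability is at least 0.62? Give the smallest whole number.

k ≥ ρ*(1−ρ₁)/(ρ₁(1−ρ*)) = 0.62·0.54 / (0.46·0.38) = 1.915.
Smallest integer k = 2.

2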